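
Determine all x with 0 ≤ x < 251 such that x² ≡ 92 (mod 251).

43, 208

Since 251 ≡ 3 (mod 4), a square root of 92 is 92^((251+1)/4) = 92^63 mod 251.
Repeated squaring: 92^2≡181, 92^4≡131, 92^8≡93, 92^16≡115, 92^32≡173 (mod 251).
92^63 = 92^(32+16+8+4+2+1) ≡ 208 (mod 251).
Check: 208² = 43264 ≡ 92 (mod 251). The two roots are 43 and 208.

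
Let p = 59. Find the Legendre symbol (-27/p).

Euler's criterion: (-27/59) ≡ 32^29 (mod 59).
32^2 ≡ 21 (mod 59)
32^4 ≡ 28 (mod 59)
32^8 ≡ 17 (mod 59)
32^16 ≡ 53 (mod 59)
32^29 = 32^(16+8+4+1) ≡ 58 (mod 59).
Result is 58 ≡ −1, so (-27/59) = −1.

-1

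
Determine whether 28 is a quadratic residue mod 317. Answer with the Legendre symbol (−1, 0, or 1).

1

Pull out 2^2: since 317 ≡ 5 (mod 8), (2/317) = -1, so (2/317)^2 = +1.
Reciprocity: 7 ≡ 3 and 317 ≡ 1 (mod 4), so (7/317) = +(317/7).
Reduce top mod 7: now compute (2/7).
Pull out 2: since 7 ≡ 7 (mod 8), (2/7) = +1.
Reached (1/7) = 1. Collecting the sign flips along the way, the symbol is +1.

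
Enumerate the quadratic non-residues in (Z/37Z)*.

2,5,6,8,13,14,15,17,18,19,20,22,23,24,29,31,32,35

Square k = 1,…,18 (k and 37−k give the same square):
1²=1, 2²=4, 3²=9, 4²=16, 5²=25, 6²=36, 7²≡12, 8²≡27, 9²≡7, 10²≡26, 11²≡10, 12²≡33, 13²≡21, 14²≡11, 15²≡3, 16²≡34, 17²≡30, 18²≡28 (mod 37).
The residues are {1, 3, 4, 7, 9, 10, 11, 12, 16, 21, 25, 26, 27, 28, 30, 33, 34, 36}; the non-residues are the remaining 18 nonzero classes.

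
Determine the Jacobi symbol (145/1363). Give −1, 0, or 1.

0

Reciprocity: 145 ≡ 1 and 1363 ≡ 3 (mod 4), so (145/1363) = +(1363/145).
Reduce top mod 145: now compute (58/145).
Pull out 2: since 145 ≡ 1 (mod 8), (2/145) = +1.
Reciprocity: 29 ≡ 1 and 145 ≡ 1 (mod 4), so (29/145) = +(145/29).
Reduce top mod 29: now compute (0/29).
Top reduces to 0: gcd > 1, so the symbol is 0.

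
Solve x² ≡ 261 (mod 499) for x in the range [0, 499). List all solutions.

Since 499 ≡ 3 (mod 4), a square root of 261 is 261^((499+1)/4) = 261^125 mod 499.
Repeated squaring: 261^2≡257, 261^4≡181, 261^8≡326, 261^16≡488, 261^32≡121, 261^64≡170 (mod 499).
261^125 = 261^(64+32+16+8+4+1) ≡ 364 (mod 499).
Check: 364² = 132496 ≡ 261 (mod 499). The two roots are 135 and 364.

135, 364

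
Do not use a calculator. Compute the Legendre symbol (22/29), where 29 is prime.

1

Pull out 2: since 29 ≡ 5 (mod 8), (2/29) = -1.
Reciprocity: 11 ≡ 3 and 29 ≡ 1 (mod 4), so (11/29) = +(29/11).
Reduce top mod 11: now compute (7/11).
Reciprocity: 7 ≡ 3 and 11 ≡ 3 (mod 4), so (7/11) = −(11/7).
Reduce top mod 7: now compute (4/7).
Pull out 2^2: since 7 ≡ 7 (mod 8), (2/7) = +1, so (2/7)^2 = +1.
Reached (1/7) = 1. Collecting the sign flips along the way, the symbol is +1.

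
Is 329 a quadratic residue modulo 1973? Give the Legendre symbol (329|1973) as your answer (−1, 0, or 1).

Reciprocity: 329 ≡ 1 and 1973 ≡ 1 (mod 4), so (329/1973) = +(1973/329).
Reduce top mod 329: now compute (328/329).
Pull out 2^3: since 329 ≡ 1 (mod 8), (2/329) = +1, so (2/329)^3 = +1.
Reciprocity: 41 ≡ 1 and 329 ≡ 1 (mod 4), so (41/329) = +(329/41).
Reduce top mod 41: now compute (1/41).
Reached (1/41) = 1. Collecting the sign flips along the way, the symbol is +1.

1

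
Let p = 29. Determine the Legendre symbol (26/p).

-1

Pull out 2: since 29 ≡ 5 (mod 8), (2/29) = -1.
Reciprocity: 13 ≡ 1 and 29 ≡ 1 (mod 4), so (13/29) = +(29/13).
Reduce top mod 13: now compute (3/13).
Reciprocity: 3 ≡ 3 and 13 ≡ 1 (mod 4), so (3/13) = +(13/3).
Reduce top mod 3: now compute (1/3).
Reached (1/3) = 1. Collecting the sign flips along the way, the symbol is -1.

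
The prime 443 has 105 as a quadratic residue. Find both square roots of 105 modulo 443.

Since 443 ≡ 3 (mod 4), a square root of 105 is 105^((443+1)/4) = 105^111 mod 443.
Repeated squaring: 105^2≡393, 105^4≡285, 105^8≡156, 105^16≡414, 105^32≡398, 105^64≡253 (mod 443).
105^111 = 105^(64+32+8+4+2+1) ≡ 170 (mod 443).
Check: 170² = 28900 ≡ 105 (mod 443). The two roots are 170 and 273.

170, 273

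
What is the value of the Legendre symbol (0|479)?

Top reduces to 0: gcd > 1, so the symbol is 0.

0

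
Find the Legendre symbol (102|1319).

-1

Pull out 2: since 1319 ≡ 7 (mod 8), (2/1319) = +1.
Reciprocity: 51 ≡ 3 and 1319 ≡ 3 (mod 4), so (51/1319) = −(1319/51).
Reduce top mod 51: now compute (44/51).
Pull out 2^2: since 51 ≡ 3 (mod 8), (2/51) = -1, so (2/51)^2 = +1.
Reciprocity: 11 ≡ 3 and 51 ≡ 3 (mod 4), so (11/51) = −(51/11).
Reduce top mod 11: now compute (7/11).
Reciprocity: 7 ≡ 3 and 11 ≡ 3 (mod 4), so (7/11) = −(11/7).
Reduce top mod 7: now compute (4/7).
Pull out 2^2: since 7 ≡ 7 (mod 8), (2/7) = +1, so (2/7)^2 = +1.
Reached (1/7) = 1. Collecting the sign flips along the way, the symbol is -1.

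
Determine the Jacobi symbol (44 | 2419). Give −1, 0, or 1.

1

Pull out 2^2: since 2419 ≡ 3 (mod 8), (2/2419) = -1, so (2/2419)^2 = +1.
Reciprocity: 11 ≡ 3 and 2419 ≡ 3 (mod 4), so (11/2419) = −(2419/11).
Reduce top mod 11: now compute (10/11).
Pull out 2: since 11 ≡ 3 (mod 8), (2/11) = -1.
Reciprocity: 5 ≡ 1 and 11 ≡ 3 (mod 4), so (5/11) = +(11/5).
Reduce top mod 5: now compute (1/5).
Reached (1/5) = 1. Collecting the sign flips along the way, the symbol is +1.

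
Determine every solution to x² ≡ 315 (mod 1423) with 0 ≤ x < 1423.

248, 1175

Since 1423 ≡ 3 (mod 4), a square root of 315 is 315^((1423+1)/4) = 315^356 mod 1423.
Repeated squaring: 315^2≡1038, 315^4≡233, 315^8≡215, 315^16≡689, 315^32≡862, 315^64≡238, 315^128≡1147, 315^256≡757 (mod 1423).
315^356 = 315^(256+64+32+4) ≡ 1175 (mod 1423).
Check: 1175² = 1380625 ≡ 315 (mod 1423). The two roots are 248 and 1175.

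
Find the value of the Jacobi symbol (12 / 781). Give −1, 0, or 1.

Pull out 2^2: since 781 ≡ 5 (mod 8), (2/781) = -1, so (2/781)^2 = +1.
Reciprocity: 3 ≡ 3 and 781 ≡ 1 (mod 4), so (3/781) = +(781/3).
Reduce top mod 3: now compute (1/3).
Reached (1/3) = 1. Collecting the sign flips along the way, the symbol is +1.

1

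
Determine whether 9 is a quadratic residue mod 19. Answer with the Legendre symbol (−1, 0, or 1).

Reciprocity: 9 ≡ 1 and 19 ≡ 3 (mod 4), so (9/19) = +(19/9).
Reduce top mod 9: now compute (1/9).
Reached (1/9) = 1. Collecting the sign flips along the way, the symbol is +1.

1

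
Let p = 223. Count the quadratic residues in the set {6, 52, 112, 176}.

(6/223) = -1 → non-residue.
(52/223) = -1 → non-residue.
(112/223) = +1 → QR.
(176/223) = -1 → non-residue.
Total quadratic residues among the 4: 1.

1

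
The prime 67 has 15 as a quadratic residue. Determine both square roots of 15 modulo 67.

22, 45

Since 67 ≡ 3 (mod 4), a square root of 15 is 15^((67+1)/4) = 15^17 mod 67.
Repeated squaring: 15^2≡24, 15^4≡40, 15^8≡59, 15^16≡64 (mod 67).
15^17 = 15^(16+1) ≡ 22 (mod 67).
Check: 22² = 484 ≡ 15 (mod 67). The two roots are 22 and 45.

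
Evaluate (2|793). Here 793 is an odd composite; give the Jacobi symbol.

1

Pull out 2: since 793 ≡ 1 (mod 8), (2/793) = +1.
Reached (1/793) = 1. Collecting the sign flips along the way, the symbol is +1.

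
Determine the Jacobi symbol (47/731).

Reciprocity: 47 ≡ 3 and 731 ≡ 3 (mod 4), so (47/731) = −(731/47).
Reduce top mod 47: now compute (26/47).
Pull out 2: since 47 ≡ 7 (mod 8), (2/47) = +1.
Reciprocity: 13 ≡ 1 and 47 ≡ 3 (mod 4), so (13/47) = +(47/13).
Reduce top mod 13: now compute (8/13).
Pull out 2^3: since 13 ≡ 5 (mod 8), (2/13) = -1, so (2/13)^3 = -1.
Reached (1/13) = 1. Collecting the sign flips along the way, the symbol is +1.

1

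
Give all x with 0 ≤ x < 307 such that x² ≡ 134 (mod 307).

Since 307 ≡ 3 (mod 4), a square root of 134 is 134^((307+1)/4) = 134^77 mod 307.
Repeated squaring: 134^2≡150, 134^4≡89, 134^8≡246, 134^16≡37, 134^32≡141, 134^64≡233 (mod 307).
134^77 = 134^(64+8+4+1) ≡ 286 (mod 307).
Check: 286² = 81796 ≡ 134 (mod 307). The two roots are 21 and 286.

21, 286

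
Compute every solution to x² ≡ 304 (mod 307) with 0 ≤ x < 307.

35, 272

Since 307 ≡ 3 (mod 4), a square root of 304 is 304^((307+1)/4) = 304^77 mod 307.
Repeated squaring: 304^2≡9, 304^4≡81, 304^8≡114, 304^16≡102, 304^32≡273, 304^64≡235 (mod 307).
304^77 = 304^(64+8+4+1) ≡ 272 (mod 307).
Check: 272² = 73984 ≡ 304 (mod 307). The two roots are 35 and 272.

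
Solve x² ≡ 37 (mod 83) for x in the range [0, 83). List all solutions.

28, 55

Since 83 ≡ 3 (mod 4), a square root of 37 is 37^((83+1)/4) = 37^21 mod 83.
Repeated squaring: 37^2≡41, 37^4≡21, 37^8≡26, 37^16≡12 (mod 83).
37^21 = 37^(16+4+1) ≡ 28 (mod 83).
Check: 28² = 784 ≡ 37 (mod 83). The two roots are 28 and 55.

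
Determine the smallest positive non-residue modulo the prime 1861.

2

(2/1861) = −1, so 2 is the smallest positive non-residue mod 1861.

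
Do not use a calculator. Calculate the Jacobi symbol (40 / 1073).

-1

Pull out 2^3: since 1073 ≡ 1 (mod 8), (2/1073) = +1, so (2/1073)^3 = +1.
Reciprocity: 5 ≡ 1 and 1073 ≡ 1 (mod 4), so (5/1073) = +(1073/5).
Reduce top mod 5: now compute (3/5).
Reciprocity: 3 ≡ 3 and 5 ≡ 1 (mod 4), so (3/5) = +(5/3).
Reduce top mod 3: now compute (2/3).
Pull out 2: since 3 ≡ 3 (mod 8), (2/3) = -1.
Reached (1/3) = 1. Collecting the sign flips along the way, the symbol is -1.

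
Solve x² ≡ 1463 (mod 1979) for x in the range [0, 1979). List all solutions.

Since 1979 ≡ 3 (mod 4), a square root of 1463 is 1463^((1979+1)/4) = 1463^495 mod 1979.
Repeated squaring: 1463^2≡1070, 1463^4≡1038, 1463^8≡868, 1463^16≡1404, 1463^32≡132, 1463^64≡1592, 1463^128≡1344, 1463^256≡1488 (mod 1979).
1463^495 = 1463^(256+128+64+32+8+4+2+1) ≡ 1546 (mod 1979).
Check: 1546² = 2390116 ≡ 1463 (mod 1979). The two roots are 433 and 1546.

433, 1546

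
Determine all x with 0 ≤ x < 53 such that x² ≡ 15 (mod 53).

53 ≡ 1 (mod 4), so we find a root by search.
Trying successive values, 11² = 121 ≡ 15 (mod 53). The other root is 53 − 11 = 42.

11, 42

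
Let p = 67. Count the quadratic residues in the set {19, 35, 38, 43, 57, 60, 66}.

(19/67) = +1 → QR.
(35/67) = +1 → QR.
(38/67) = -1 → non-residue.
(43/67) = -1 → non-residue.
(57/67) = -1 → non-residue.
(60/67) = +1 → QR.
(66/67) = -1 → non-residue.
Total quadratic residues among the 7: 3.

3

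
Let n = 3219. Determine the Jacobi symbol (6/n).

Pull out 2: since 3219 ≡ 3 (mod 8), (2/3219) = -1.
Reciprocity: 3 ≡ 3 and 3219 ≡ 3 (mod 4), so (3/3219) = −(3219/3).
Reduce top mod 3: now compute (0/3).
Top reduces to 0: gcd > 1, so the symbol is 0.

0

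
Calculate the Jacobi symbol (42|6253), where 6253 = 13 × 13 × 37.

Pull out 2: since 6253 ≡ 5 (mod 8), (2/6253) = -1.
Reciprocity: 21 ≡ 1 and 6253 ≡ 1 (mod 4), so (21/6253) = +(6253/21).
Reduce top mod 21: now compute (16/21).
Pull out 2^4: since 21 ≡ 5 (mod 8), (2/21) = -1, so (2/21)^4 = +1.
Reached (1/21) = 1. Collecting the sign flips along the way, the symbol is -1.

-1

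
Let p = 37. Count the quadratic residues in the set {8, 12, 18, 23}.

1

(8/37) = -1 → non-residue.
(12/37) = +1 → QR.
(18/37) = -1 → non-residue.
(23/37) = -1 → non-residue.
Total quadratic residues among the 4: 1.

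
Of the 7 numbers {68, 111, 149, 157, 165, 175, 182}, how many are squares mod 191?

(68/191) = +1 → QR.
(111/191) = -1 → non-residue.
(149/191) = +1 → QR.
(157/191) = -1 → non-residue.
(165/191) = -1 → non-residue.
(175/191) = -1 → non-residue.
(182/191) = -1 → non-residue.
Total quadratic residues among the 7: 2.

2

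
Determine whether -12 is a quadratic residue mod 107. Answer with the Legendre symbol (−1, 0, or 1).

Euler's criterion: (-12/107) ≡ 95^53 (mod 107).
95^2 ≡ 37 (mod 107)
95^4 ≡ 85 (mod 107)
95^8 ≡ 56 (mod 107)
95^16 ≡ 33 (mod 107)
95^32 ≡ 19 (mod 107)
95^53 = 95^(32+16+4+1) ≡ 106 (mod 107).
Result is 106 ≡ −1, so (-12/107) = −1.

-1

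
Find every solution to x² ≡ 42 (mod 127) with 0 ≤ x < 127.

13, 114

Since 127 ≡ 3 (mod 4), a square root of 42 is 42^((127+1)/4) = 42^32 mod 127.
Repeated squaring: 42^2≡113, 42^4≡69, 42^8≡62, 42^16≡34, 42^32≡13 (mod 127).
42^32 = 42^(32) ≡ 13 (mod 127).
Check: 13² = 169 ≡ 42 (mod 127). The two roots are 13 and 114.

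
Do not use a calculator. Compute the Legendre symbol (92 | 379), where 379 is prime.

Pull out 2^2: since 379 ≡ 3 (mod 8), (2/379) = -1, so (2/379)^2 = +1.
Reciprocity: 23 ≡ 3 and 379 ≡ 3 (mod 4), so (23/379) = −(379/23).
Reduce top mod 23: now compute (11/23).
Reciprocity: 11 ≡ 3 and 23 ≡ 3 (mod 4), so (11/23) = −(23/11).
Reduce top mod 11: now compute (1/11).
Reached (1/11) = 1. Collecting the sign flips along the way, the symbol is +1.

1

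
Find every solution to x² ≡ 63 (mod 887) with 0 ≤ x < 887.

219, 668

Since 887 ≡ 3 (mod 4), a square root of 63 is 63^((887+1)/4) = 63^222 mod 887.
Repeated squaring: 63^2≡421, 63^4≡728, 63^8≡445, 63^16≡224, 63^32≡504, 63^64≡334, 63^128≡681 (mod 887).
63^222 = 63^(128+64+16+8+4+2) ≡ 668 (mod 887).
Check: 668² = 446224 ≡ 63 (mod 887). The two roots are 219 and 668.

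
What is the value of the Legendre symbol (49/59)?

Reciprocity: 49 ≡ 1 and 59 ≡ 3 (mod 4), so (49/59) = +(59/49).
Reduce top mod 49: now compute (10/49).
Pull out 2: since 49 ≡ 1 (mod 8), (2/49) = +1.
Reciprocity: 5 ≡ 1 and 49 ≡ 1 (mod 4), so (5/49) = +(49/5).
Reduce top mod 5: now compute (4/5).
Pull out 2^2: since 5 ≡ 5 (mod 8), (2/5) = -1, so (2/5)^2 = +1.
Reached (1/5) = 1. Collecting the sign flips along the way, the symbol is +1.

1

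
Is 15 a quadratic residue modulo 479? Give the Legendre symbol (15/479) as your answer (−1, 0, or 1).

1

Reciprocity: 15 ≡ 3 and 479 ≡ 3 (mod 4), so (15/479) = −(479/15).
Reduce top mod 15: now compute (14/15).
Pull out 2: since 15 ≡ 7 (mod 8), (2/15) = +1.
Reciprocity: 7 ≡ 3 and 15 ≡ 3 (mod 4), so (7/15) = −(15/7).
Reduce top mod 7: now compute (1/7).
Reached (1/7) = 1. Collecting the sign flips along the way, the symbol is +1.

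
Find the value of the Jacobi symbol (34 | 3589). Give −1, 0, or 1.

Pull out 2: since 3589 ≡ 5 (mod 8), (2/3589) = -1.
Reciprocity: 17 ≡ 1 and 3589 ≡ 1 (mod 4), so (17/3589) = +(3589/17).
Reduce top mod 17: now compute (2/17).
Pull out 2: since 17 ≡ 1 (mod 8), (2/17) = +1.
Reached (1/17) = 1. Collecting the sign flips along the way, the symbol is -1.

-1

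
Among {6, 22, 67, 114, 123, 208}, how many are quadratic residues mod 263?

(6/263) = +1 → QR.
(22/263) = +1 → QR.
(67/263) = -1 → non-residue.
(114/263) = -1 → non-residue.
(123/263) = -1 → non-residue.
(208/263) = +1 → QR.
Total quadratic residues among the 6: 3.

3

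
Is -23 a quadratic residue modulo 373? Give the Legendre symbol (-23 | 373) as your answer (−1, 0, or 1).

-1

Euler's criterion: (-23/373) ≡ 350^186 (mod 373).
350^2 ≡ 156 (mod 373)
350^4 ≡ 91 (mod 373)
350^8 ≡ 75 (mod 373)
350^16 ≡ 30 (mod 373)
350^32 ≡ 154 (mod 373)
350^64 ≡ 217 (mod 373)
350^128 ≡ 91 (mod 373)
350^186 = 350^(128+32+16+8+2) ≡ 372 (mod 373).
Result is 372 ≡ −1, so (-23/373) = −1.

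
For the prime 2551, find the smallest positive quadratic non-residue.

3

(2/2551) = +1, so 2 is a residue.
(3/2551) = −1, so 3 is the smallest positive non-residue mod 2551.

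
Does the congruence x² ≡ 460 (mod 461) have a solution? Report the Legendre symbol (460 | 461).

Pull out 2^2: since 461 ≡ 5 (mod 8), (2/461) = -1, so (2/461)^2 = +1.
Reciprocity: 115 ≡ 3 and 461 ≡ 1 (mod 4), so (115/461) = +(461/115).
Reduce top mod 115: now compute (1/115).
Reached (1/115) = 1. Collecting the sign flips along the way, the symbol is +1.

1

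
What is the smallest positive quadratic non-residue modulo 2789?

(2/2789) = −1, so 2 is the smallest positive non-residue mod 2789.

2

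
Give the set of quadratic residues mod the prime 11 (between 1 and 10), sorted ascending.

1 3 4 5 9

Square k = 1,…,5 (k and 11−k give the same square):
1²=1, 2²=4, 3²=9, 4²≡5, 5²≡3 (mod 11).
So the quadratic residues mod 11 are {1, 3, 4, 5, 9}.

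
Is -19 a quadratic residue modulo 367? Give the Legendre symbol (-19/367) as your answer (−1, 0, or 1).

Euler's criterion: (-19/367) ≡ 348^183 (mod 367).
348^2 ≡ 361 (mod 367)
348^4 ≡ 36 (mod 367)
348^8 ≡ 195 (mod 367)
348^16 ≡ 224 (mod 367)
348^32 ≡ 264 (mod 367)
348^64 ≡ 333 (mod 367)
348^128 ≡ 55 (mod 367)
348^183 = 348^(128+32+16+4+2+1) ≡ 1 (mod 367).
Result is 1, so (-19/367) = 1.

1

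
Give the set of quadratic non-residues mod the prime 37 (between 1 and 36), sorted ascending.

Square k = 1,…,18 (k and 37−k give the same square):
1²=1, 2²=4, 3²=9, 4²=16, 5²=25, 6²=36, 7²≡12, 8²≡27, 9²≡7, 10²≡26, 11²≡10, 12²≡33, 13²≡21, 14²≡11, 15²≡3, 16²≡34, 17²≡30, 18²≡28 (mod 37).
The residues are {1, 3, 4, 7, 9, 10, 11, 12, 16, 21, 25, 26, 27, 28, 30, 33, 34, 36}; the non-residues are the remaining 18 nonzero classes.

2,5,6,8,13,14,15,17,18,19,20,22,23,24,29,31,32,35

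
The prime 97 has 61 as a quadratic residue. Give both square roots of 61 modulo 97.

35, 62

97 ≡ 1 (mod 4), so we find a root by search.
Trying successive values, 35² = 1225 ≡ 61 (mod 97). The other root is 97 − 35 = 62.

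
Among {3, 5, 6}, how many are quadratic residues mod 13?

(3/13) = +1 → QR.
(5/13) = -1 → non-residue.
(6/13) = -1 → non-residue.
Total quadratic residues among the 3: 1.

1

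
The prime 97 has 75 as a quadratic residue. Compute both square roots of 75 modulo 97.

47, 50

97 ≡ 1 (mod 4), so we find a root by search.
Trying successive values, 47² = 2209 ≡ 75 (mod 97). The other root is 97 − 47 = 50.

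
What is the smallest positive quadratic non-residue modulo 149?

(2/149) = −1, so 2 is the smallest positive non-residue mod 149.

2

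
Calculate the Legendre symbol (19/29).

Reciprocity: 19 ≡ 3 and 29 ≡ 1 (mod 4), so (19/29) = +(29/19).
Reduce top mod 19: now compute (10/19).
Pull out 2: since 19 ≡ 3 (mod 8), (2/19) = -1.
Reciprocity: 5 ≡ 1 and 19 ≡ 3 (mod 4), so (5/19) = +(19/5).
Reduce top mod 5: now compute (4/5).
Pull out 2^2: since 5 ≡ 5 (mod 8), (2/5) = -1, so (2/5)^2 = +1.
Reached (1/5) = 1. Collecting the sign flips along the way, the symbol is -1.

-1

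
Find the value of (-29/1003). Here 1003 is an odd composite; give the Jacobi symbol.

First reduce: -29 ≡ 974 (mod 1003).
Pull out 2: since 1003 ≡ 3 (mod 8), (2/1003) = -1.
Reciprocity: 487 ≡ 3 and 1003 ≡ 3 (mod 4), so (487/1003) = −(1003/487).
Reduce top mod 487: now compute (29/487).
Reciprocity: 29 ≡ 1 and 487 ≡ 3 (mod 4), so (29/487) = +(487/29).
Reduce top mod 29: now compute (23/29).
Reciprocity: 23 ≡ 3 and 29 ≡ 1 (mod 4), so (23/29) = +(29/23).
Reduce top mod 23: now compute (6/23).
Pull out 2: since 23 ≡ 7 (mod 8), (2/23) = +1.
Reciprocity: 3 ≡ 3 and 23 ≡ 3 (mod 4), so (3/23) = −(23/3).
Reduce top mod 3: now compute (2/3).
Pull out 2: since 3 ≡ 3 (mod 8), (2/3) = -1.
Reached (1/3) = 1. Collecting the sign flips along the way, the symbol is +1.

1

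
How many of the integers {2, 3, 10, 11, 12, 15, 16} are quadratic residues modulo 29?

1

(2/29) = -1 → non-residue.
(3/29) = -1 → non-residue.
(10/29) = -1 → non-residue.
(11/29) = -1 → non-residue.
(12/29) = -1 → non-residue.
(15/29) = -1 → non-residue.
(16/29) = +1 → QR.
Total quadratic residues among the 7: 1.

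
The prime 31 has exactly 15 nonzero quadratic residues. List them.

1, 2, 4, 5, 7, 8, 9, 10, 14, 16, 18, 19, 20, 25, 28

Square k = 1,…,15 (k and 31−k give the same square):
1²=1, 2²=4, 3²=9, 4²=16, 5²=25, 6²≡5, 7²≡18, 8²≡2, 9²≡19, 10²≡7, 11²≡28, 12²≡20, 13²≡14, 14²≡10, 15²≡8 (mod 31).
So the quadratic residues mod 31 are {1, 2, 4, 5, 7, 8, 9, 10, 14, 16, 18, 19, 20, 25, 28}.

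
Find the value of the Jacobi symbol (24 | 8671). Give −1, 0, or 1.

-1

Pull out 2^3: since 8671 ≡ 7 (mod 8), (2/8671) = +1, so (2/8671)^3 = +1.
Reciprocity: 3 ≡ 3 and 8671 ≡ 3 (mod 4), so (3/8671) = −(8671/3).
Reduce top mod 3: now compute (1/3).
Reached (1/3) = 1. Collecting the sign flips along the way, the symbol is -1.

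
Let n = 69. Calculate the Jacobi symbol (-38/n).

1

First reduce: -38 ≡ 31 (mod 69).
Reciprocity: 31 ≡ 3 and 69 ≡ 1 (mod 4), so (31/69) = +(69/31).
Reduce top mod 31: now compute (7/31).
Reciprocity: 7 ≡ 3 and 31 ≡ 3 (mod 4), so (7/31) = −(31/7).
Reduce top mod 7: now compute (3/7).
Reciprocity: 3 ≡ 3 and 7 ≡ 3 (mod 4), so (3/7) = −(7/3).
Reduce top mod 3: now compute (1/3).
Reached (1/3) = 1. Collecting the sign flips along the way, the symbol is +1.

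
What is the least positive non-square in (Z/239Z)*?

7

(2/239) = +1, so 2 is a residue.
(3/239) = +1, so 3 is a residue.
(4/239) = +1, so 4 is a residue.
(5/239) = +1, so 5 is a residue.
(6/239) = +1, so 6 is a residue.
(7/239) = −1, so 7 is the smallest positive non-residue mod 239.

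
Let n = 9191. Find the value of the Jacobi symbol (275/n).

Reciprocity: 275 ≡ 3 and 9191 ≡ 3 (mod 4), so (275/9191) = −(9191/275).
Reduce top mod 275: now compute (116/275).
Pull out 2^2: since 275 ≡ 3 (mod 8), (2/275) = -1, so (2/275)^2 = +1.
Reciprocity: 29 ≡ 1 and 275 ≡ 3 (mod 4), so (29/275) = +(275/29).
Reduce top mod 29: now compute (14/29).
Pull out 2: since 29 ≡ 5 (mod 8), (2/29) = -1.
Reciprocity: 7 ≡ 3 and 29 ≡ 1 (mod 4), so (7/29) = +(29/7).
Reduce top mod 7: now compute (1/7).
Reached (1/7) = 1. Collecting the sign flips along the way, the symbol is +1.

1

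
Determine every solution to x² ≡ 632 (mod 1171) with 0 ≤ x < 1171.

100, 1071

Since 1171 ≡ 3 (mod 4), a square root of 632 is 632^((1171+1)/4) = 632^293 mod 1171.
Repeated squaring: 632^2≡113, 632^4≡1059, 632^8≡834, 632^16≡1153, 632^32≡324, 632^64≡757, 632^128≡430, 632^256≡1053 (mod 1171).
632^293 = 632^(256+32+4+1) ≡ 100 (mod 1171).
Check: 100² = 10000 ≡ 632 (mod 1171). The two roots are 100 and 1071.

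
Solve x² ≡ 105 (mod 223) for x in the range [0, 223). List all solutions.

95, 128

Since 223 ≡ 3 (mod 4), a square root of 105 is 105^((223+1)/4) = 105^56 mod 223.
Repeated squaring: 105^2≡98, 105^4≡15, 105^8≡2, 105^16≡4, 105^32≡16 (mod 223).
105^56 = 105^(32+16+8) ≡ 128 (mod 223).
Check: 128² = 16384 ≡ 105 (mod 223). The two roots are 95 and 128.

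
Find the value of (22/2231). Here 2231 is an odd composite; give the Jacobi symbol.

-1

Pull out 2: since 2231 ≡ 7 (mod 8), (2/2231) = +1.
Reciprocity: 11 ≡ 3 and 2231 ≡ 3 (mod 4), so (11/2231) = −(2231/11).
Reduce top mod 11: now compute (9/11).
Reciprocity: 9 ≡ 1 and 11 ≡ 3 (mod 4), so (9/11) = +(11/9).
Reduce top mod 9: now compute (2/9).
Pull out 2: since 9 ≡ 1 (mod 8), (2/9) = +1.
Reached (1/9) = 1. Collecting the sign flips along the way, the symbol is -1.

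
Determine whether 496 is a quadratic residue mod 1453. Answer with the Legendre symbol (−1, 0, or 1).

Pull out 2^4: since 1453 ≡ 5 (mod 8), (2/1453) = -1, so (2/1453)^4 = +1.
Reciprocity: 31 ≡ 3 and 1453 ≡ 1 (mod 4), so (31/1453) = +(1453/31).
Reduce top mod 31: now compute (27/31).
Reciprocity: 27 ≡ 3 and 31 ≡ 3 (mod 4), so (27/31) = −(31/27).
Reduce top mod 27: now compute (4/27).
Pull out 2^2: since 27 ≡ 3 (mod 8), (2/27) = -1, so (2/27)^2 = +1.
Reached (1/27) = 1. Collecting the sign flips along the way, the symbol is -1.

-1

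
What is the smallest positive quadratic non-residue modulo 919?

(2/919) = +1, so 2 is a residue.
(3/919) = −1, so 3 is the smallest positive non-residue mod 919.

3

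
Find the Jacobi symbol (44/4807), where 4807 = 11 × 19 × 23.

0

Pull out 2^2: since 4807 ≡ 7 (mod 8), (2/4807) = +1, so (2/4807)^2 = +1.
Reciprocity: 11 ≡ 3 and 4807 ≡ 3 (mod 4), so (11/4807) = −(4807/11).
Reduce top mod 11: now compute (0/11).
Top reduces to 0: gcd > 1, so the symbol is 0.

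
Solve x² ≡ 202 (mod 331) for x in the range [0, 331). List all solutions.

99, 232

Since 331 ≡ 3 (mod 4), a square root of 202 is 202^((331+1)/4) = 202^83 mod 331.
Repeated squaring: 202^2≡91, 202^4≡6, 202^8≡36, 202^16≡303, 202^32≡122, 202^64≡320 (mod 331).
202^83 = 202^(64+16+2+1) ≡ 232 (mod 331).
Check: 232² = 53824 ≡ 202 (mod 331). The two roots are 99 and 232.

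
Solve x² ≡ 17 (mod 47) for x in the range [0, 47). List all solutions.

Since 47 ≡ 3 (mod 4), a square root of 17 is 17^((47+1)/4) = 17^12 mod 47.
Repeated squaring: 17^2≡7, 17^4≡2, 17^8≡4 (mod 47).
17^12 = 17^(8+4) ≡ 8 (mod 47).
Check: 8² = 64 ≡ 17 (mod 47). The two roots are 8 and 39.

8, 39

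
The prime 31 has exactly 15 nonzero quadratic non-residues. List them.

3, 6, 11, 12, 13, 15, 17, 21, 22, 23, 24, 26, 27, 29, 30

Square k = 1,…,15 (k and 31−k give the same square):
1²=1, 2²=4, 3²=9, 4²=16, 5²=25, 6²≡5, 7²≡18, 8²≡2, 9²≡19, 10²≡7, 11²≡28, 12²≡20, 13²≡14, 14²≡10, 15²≡8 (mod 31).
The residues are {1, 2, 4, 5, 7, 8, 9, 10, 14, 16, 18, 19, 20, 25, 28}; the non-residues are the remaining 15 nonzero classes.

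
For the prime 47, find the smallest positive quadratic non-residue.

5

(2/47) = +1, so 2 is a residue.
(3/47) = +1, so 3 is a residue.
(4/47) = +1, so 4 is a residue.
(5/47) = −1, so 5 is the smallest positive non-residue mod 47.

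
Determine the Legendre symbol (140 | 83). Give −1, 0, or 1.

Euler's criterion: (140/83) ≡ 57^41 (mod 83).
57^2 ≡ 12 (mod 83)
57^4 ≡ 61 (mod 83)
57^8 ≡ 69 (mod 83)
57^16 ≡ 30 (mod 83)
57^32 ≡ 70 (mod 83)
57^41 = 57^(32+8+1) ≡ 82 (mod 83).
Result is 82 ≡ −1, so (140/83) = −1.

-1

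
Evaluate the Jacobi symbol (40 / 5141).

Pull out 2^3: since 5141 ≡ 5 (mod 8), (2/5141) = -1, so (2/5141)^3 = -1.
Reciprocity: 5 ≡ 1 and 5141 ≡ 1 (mod 4), so (5/5141) = +(5141/5).
Reduce top mod 5: now compute (1/5).
Reached (1/5) = 1. Collecting the sign flips along the way, the symbol is -1.

-1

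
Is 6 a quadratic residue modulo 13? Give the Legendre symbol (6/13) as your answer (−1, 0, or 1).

-1

Euler's criterion: (6/13) ≡ 6^6 (mod 13).
6^2 ≡ 10 (mod 13)
6^4 ≡ 9 (mod 13)
6^6 = 6^(4+2) ≡ 12 (mod 13).
Result is 12 ≡ −1, so (6/13) = −1.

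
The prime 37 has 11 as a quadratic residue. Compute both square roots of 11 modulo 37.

14, 23

37 ≡ 1 (mod 4), so we find a root by search.
Trying successive values, 14² = 196 ≡ 11 (mod 37). The other root is 37 − 14 = 23.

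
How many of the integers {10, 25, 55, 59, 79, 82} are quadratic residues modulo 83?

(10/83) = +1 → QR.
(25/83) = +1 → QR.
(55/83) = -1 → non-residue.
(59/83) = +1 → QR.
(79/83) = -1 → non-residue.
(82/83) = -1 → non-residue.
Total quadratic residues among the 6: 3.

3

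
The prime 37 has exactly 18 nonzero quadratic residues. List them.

Square k = 1,…,18 (k and 37−k give the same square):
1²=1, 2²=4, 3²=9, 4²=16, 5²=25, 6²=36, 7²≡12, 8²≡27, 9²≡7, 10²≡26, 11²≡10, 12²≡33, 13²≡21, 14²≡11, 15²≡3, 16²≡34, 17²≡30, 18²≡28 (mod 37).
So the quadratic residues mod 37 are {1, 3, 4, 7, 9, 10, 11, 12, 16, 21, 25, 26, 27, 28, 30, 33, 34, 36}.

1 3 4 7 9 10 11 12 16 21 25 26 27 28 30 33 34 36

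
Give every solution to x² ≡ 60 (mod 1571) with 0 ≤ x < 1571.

Since 1571 ≡ 3 (mod 4), a square root of 60 is 60^((1571+1)/4) = 60^393 mod 1571.
Repeated squaring: 60^2≡458, 60^4≡821, 60^8≡82, 60^16≡440, 60^32≡367, 60^64≡1154, 60^128≡1079, 60^256≡130 (mod 1571).
60^393 = 60^(256+128+8+1) ≡ 668 (mod 1571).
Check: 668² = 446224 ≡ 60 (mod 1571). The two roots are 668 and 903.

668, 903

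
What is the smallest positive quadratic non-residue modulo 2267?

2

(2/2267) = −1, so 2 is the smallest positive non-residue mod 2267.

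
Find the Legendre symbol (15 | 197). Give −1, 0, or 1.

Euler's criterion: (15/197) ≡ 15^98 (mod 197).
15^2 ≡ 28 (mod 197)
15^4 ≡ 193 (mod 197)
15^8 ≡ 16 (mod 197)
15^16 ≡ 59 (mod 197)
15^32 ≡ 132 (mod 197)
15^64 ≡ 88 (mod 197)
15^98 = 15^(64+32+2) ≡ 1 (mod 197).
Result is 1, so (15/197) = 1.

1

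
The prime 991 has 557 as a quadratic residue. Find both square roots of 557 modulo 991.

270, 721

Since 991 ≡ 3 (mod 4), a square root of 557 is 557^((991+1)/4) = 557^248 mod 991.
Repeated squaring: 557^2≡66, 557^4≡392, 557^8≡59, 557^16≡508, 557^32≡404, 557^64≡692, 557^128≡211 (mod 991).
557^248 = 557^(128+64+32+16+8) ≡ 721 (mod 991).
Check: 721² = 519841 ≡ 557 (mod 991). The two roots are 270 and 721.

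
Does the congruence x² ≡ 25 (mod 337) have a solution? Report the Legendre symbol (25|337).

Euler's criterion: (25/337) ≡ 25^168 (mod 337).
25^2 ≡ 288 (mod 337)
25^4 ≡ 42 (mod 337)
25^8 ≡ 79 (mod 337)
25^16 ≡ 175 (mod 337)
25^32 ≡ 295 (mod 337)
25^64 ≡ 79 (mod 337)
25^128 ≡ 175 (mod 337)
25^168 = 25^(128+32+8) ≡ 1 (mod 337).
Result is 1, so (25/337) = 1.

1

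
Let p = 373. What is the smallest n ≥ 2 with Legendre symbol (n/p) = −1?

2

(2/373) = −1, so 2 is the smallest positive non-residue mod 373.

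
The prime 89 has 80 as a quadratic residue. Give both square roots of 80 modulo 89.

89 ≡ 1 (mod 4), so we find a root by search.
Trying successive values, 13² = 169 ≡ 80 (mod 89). The other root is 89 − 13 = 76.

13, 76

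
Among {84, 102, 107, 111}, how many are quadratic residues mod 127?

(84/127) = +1 → QR.
(102/127) = -1 → non-residue.
(107/127) = +1 → QR.
(111/127) = -1 → non-residue.
Total quadratic residues among the 4: 2.

2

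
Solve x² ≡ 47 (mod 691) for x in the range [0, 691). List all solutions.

272, 419

Since 691 ≡ 3 (mod 4), a square root of 47 is 47^((691+1)/4) = 47^173 mod 691.
Repeated squaring: 47^2≡136, 47^4≡530, 47^8≡354, 47^16≡245, 47^32≡599, 47^64≡172, 47^128≡562 (mod 691).
47^173 = 47^(128+32+8+4+1) ≡ 419 (mod 691).
Check: 419² = 175561 ≡ 47 (mod 691). The two roots are 272 and 419.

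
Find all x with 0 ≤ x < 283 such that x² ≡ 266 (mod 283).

41, 242

Since 283 ≡ 3 (mod 4), a square root of 266 is 266^((283+1)/4) = 266^71 mod 283.
Repeated squaring: 266^2≡6, 266^4≡36, 266^8≡164, 266^16≡11, 266^32≡121, 266^64≡208 (mod 283).
266^71 = 266^(64+4+2+1) ≡ 41 (mod 283).
Check: 41² = 1681 ≡ 266 (mod 283). The two roots are 41 and 242.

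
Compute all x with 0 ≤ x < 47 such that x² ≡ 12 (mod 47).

23, 24

Since 47 ≡ 3 (mod 4), a square root of 12 is 12^((47+1)/4) = 12^12 mod 47.
Repeated squaring: 12^2≡3, 12^4≡9, 12^8≡34 (mod 47).
12^12 = 12^(8+4) ≡ 24 (mod 47).
Check: 24² = 576 ≡ 12 (mod 47). The two roots are 23 and 24.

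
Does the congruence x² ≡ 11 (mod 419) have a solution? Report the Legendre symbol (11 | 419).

Euler's criterion: (11/419) ≡ 11^209 (mod 419).
11^2 ≡ 121 (mod 419)
11^4 ≡ 395 (mod 419)
11^8 ≡ 157 (mod 419)
11^16 ≡ 347 (mod 419)
11^32 ≡ 156 (mod 419)
11^64 ≡ 34 (mod 419)
11^128 ≡ 318 (mod 419)
11^209 = 11^(128+64+16+1) ≡ 418 (mod 419).
Result is 418 ≡ −1, so (11/419) = −1.

-1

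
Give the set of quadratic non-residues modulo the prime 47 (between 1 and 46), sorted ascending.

5,10,11,13,15,19,20,22,23,26,29,30,31,33,35,38,39,40,41,43,44,45,46

Square k = 1,…,23 (k and 47−k give the same square):
1²=1, 2²=4, 3²=9, 4²=16, 5²=25, 6²=36, 7²≡2, 8²≡17, 9²≡34, 10²≡6, 11²≡27, 12²≡3, 13²≡28, 14²≡8, 15²≡37, 16²≡21, 17²≡7, 18²≡42, 19²≡32, 20²≡24, 21²≡18, 22²≡14, 23²≡12 (mod 47).
The residues are {1, 2, 3, 4, 6, 7, 8, 9, 12, 14, 16, 17, 18, 21, 24, 25, 27, 28, 32, 34, 36, 37, 42}; the non-residues are the remaining 23 nonzero classes.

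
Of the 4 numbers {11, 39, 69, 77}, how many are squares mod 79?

1

(11/79) = +1 → QR.
(39/79) = -1 → non-residue.
(69/79) = -1 → non-residue.
(77/79) = -1 → non-residue.
Total quadratic residues among the 4: 1.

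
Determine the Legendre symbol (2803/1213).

1

First reduce: 2803 ≡ 377 (mod 1213).
Reciprocity: 377 ≡ 1 and 1213 ≡ 1 (mod 4), so (377/1213) = +(1213/377).
Reduce top mod 377: now compute (82/377).
Pull out 2: since 377 ≡ 1 (mod 8), (2/377) = +1.
Reciprocity: 41 ≡ 1 and 377 ≡ 1 (mod 4), so (41/377) = +(377/41).
Reduce top mod 41: now compute (8/41).
Pull out 2^3: since 41 ≡ 1 (mod 8), (2/41) = +1, so (2/41)^3 = +1.
Reached (1/41) = 1. Collecting the sign flips along the way, the symbol is +1.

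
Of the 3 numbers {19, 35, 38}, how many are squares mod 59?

(19/59) = +1 → QR.
(35/59) = +1 → QR.
(38/59) = -1 → non-residue.
Total quadratic residues among the 3: 2.

2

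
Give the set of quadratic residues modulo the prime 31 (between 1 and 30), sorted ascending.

1, 2, 4, 5, 7, 8, 9, 10, 14, 16, 18, 19, 20, 25, 28

Square k = 1,…,15 (k and 31−k give the same square):
1²=1, 2²=4, 3²=9, 4²=16, 5²=25, 6²≡5, 7²≡18, 8²≡2, 9²≡19, 10²≡7, 11²≡28, 12²≡20, 13²≡14, 14²≡10, 15²≡8 (mod 31).
So the quadratic residues mod 31 are {1, 2, 4, 5, 7, 8, 9, 10, 14, 16, 18, 19, 20, 25, 28}.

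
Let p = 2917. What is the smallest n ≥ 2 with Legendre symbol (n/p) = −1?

(2/2917) = −1, so 2 is the smallest positive non-residue mod 2917.

2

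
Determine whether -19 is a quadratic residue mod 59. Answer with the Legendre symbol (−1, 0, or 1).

-1

First reduce: -19 ≡ 40 (mod 59).
Pull out 2^3: since 59 ≡ 3 (mod 8), (2/59) = -1, so (2/59)^3 = -1.
Reciprocity: 5 ≡ 1 and 59 ≡ 3 (mod 4), so (5/59) = +(59/5).
Reduce top mod 5: now compute (4/5).
Pull out 2^2: since 5 ≡ 5 (mod 8), (2/5) = -1, so (2/5)^2 = +1.
Reached (1/5) = 1. Collecting the sign flips along the way, the symbol is -1.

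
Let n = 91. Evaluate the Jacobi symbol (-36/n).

-1

First reduce: -36 ≡ 55 (mod 91).
Reciprocity: 55 ≡ 3 and 91 ≡ 3 (mod 4), so (55/91) = −(91/55).
Reduce top mod 55: now compute (36/55).
Pull out 2^2: since 55 ≡ 7 (mod 8), (2/55) = +1, so (2/55)^2 = +1.
Reciprocity: 9 ≡ 1 and 55 ≡ 3 (mod 4), so (9/55) = +(55/9).
Reduce top mod 9: now compute (1/9).
Reached (1/9) = 1. Collecting the sign flips along the way, the symbol is -1.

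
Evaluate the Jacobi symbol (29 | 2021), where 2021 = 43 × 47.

1

Reciprocity: 29 ≡ 1 and 2021 ≡ 1 (mod 4), so (29/2021) = +(2021/29).
Reduce top mod 29: now compute (20/29).
Pull out 2^2: since 29 ≡ 5 (mod 8), (2/29) = -1, so (2/29)^2 = +1.
Reciprocity: 5 ≡ 1 and 29 ≡ 1 (mod 4), so (5/29) = +(29/5).
Reduce top mod 5: now compute (4/5).
Pull out 2^2: since 5 ≡ 5 (mod 8), (2/5) = -1, so (2/5)^2 = +1.
Reached (1/5) = 1. Collecting the sign flips along the way, the symbol is +1.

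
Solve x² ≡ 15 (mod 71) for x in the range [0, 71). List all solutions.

21, 50

Since 71 ≡ 3 (mod 4), a square root of 15 is 15^((71+1)/4) = 15^18 mod 71.
Repeated squaring: 15^2≡12, 15^4≡2, 15^8≡4, 15^16≡16 (mod 71).
15^18 = 15^(16+2) ≡ 50 (mod 71).
Check: 50² = 2500 ≡ 15 (mod 71). The two roots are 21 and 50.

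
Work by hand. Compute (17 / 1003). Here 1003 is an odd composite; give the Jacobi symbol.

0

Reciprocity: 17 ≡ 1 and 1003 ≡ 3 (mod 4), so (17/1003) = +(1003/17).
Reduce top mod 17: now compute (0/17).
Top reduces to 0: gcd > 1, so the symbol is 0.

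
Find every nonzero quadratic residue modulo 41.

1, 2, 4, 5, 8, 9, 10, 16, 18, 20, 21, 23, 25, 31, 32, 33, 36, 37, 39, 40

Square k = 1,…,20 (k and 41−k give the same square):
1²=1, 2²=4, 3²=9, 4²=16, 5²=25, 6²=36, 7²≡8, 8²≡23, 9²≡40, 10²≡18, 11²≡39, 12²≡21, 13²≡5, 14²≡32, 15²≡20, 16²≡10, 17²≡2, 18²≡37, 19²≡33, 20²≡31 (mod 41).
So the quadratic residues mod 41 are {1, 2, 4, 5, 8, 9, 10, 16, 18, 20, 21, 23, 25, 31, 32, 33, 36, 37, 39, 40}.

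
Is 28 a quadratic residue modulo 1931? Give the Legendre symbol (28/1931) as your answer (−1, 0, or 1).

Pull out 2^2: since 1931 ≡ 3 (mod 8), (2/1931) = -1, so (2/1931)^2 = +1.
Reciprocity: 7 ≡ 3 and 1931 ≡ 3 (mod 4), so (7/1931) = −(1931/7).
Reduce top mod 7: now compute (6/7).
Pull out 2: since 7 ≡ 7 (mod 8), (2/7) = +1.
Reciprocity: 3 ≡ 3 and 7 ≡ 3 (mod 4), so (3/7) = −(7/3).
Reduce top mod 3: now compute (1/3).
Reached (1/3) = 1. Collecting the sign flips along the way, the symbol is +1.

1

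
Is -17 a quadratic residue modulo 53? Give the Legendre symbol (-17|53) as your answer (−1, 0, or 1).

1

Euler's criterion: (-17/53) ≡ 36^26 (mod 53).
36^2 ≡ 24 (mod 53)
36^4 ≡ 46 (mod 53)
36^8 ≡ 49 (mod 53)
36^16 ≡ 16 (mod 53)
36^26 = 36^(16+8+2) ≡ 1 (mod 53).
Result is 1, so (-17/53) = 1.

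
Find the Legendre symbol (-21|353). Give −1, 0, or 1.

First reduce: -21 ≡ 332 (mod 353).
Pull out 2^2: since 353 ≡ 1 (mod 8), (2/353) = +1, so (2/353)^2 = +1.
Reciprocity: 83 ≡ 3 and 353 ≡ 1 (mod 4), so (83/353) = +(353/83).
Reduce top mod 83: now compute (21/83).
Reciprocity: 21 ≡ 1 and 83 ≡ 3 (mod 4), so (21/83) = +(83/21).
Reduce top mod 21: now compute (20/21).
Pull out 2^2: since 21 ≡ 5 (mod 8), (2/21) = -1, so (2/21)^2 = +1.
Reciprocity: 5 ≡ 1 and 21 ≡ 1 (mod 4), so (5/21) = +(21/5).
Reduce top mod 5: now compute (1/5).
Reached (1/5) = 1. Collecting the sign flips along the way, the symbol is +1.

1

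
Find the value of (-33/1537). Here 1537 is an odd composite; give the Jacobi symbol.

-1

First reduce: -33 ≡ 1504 (mod 1537).
Pull out 2^5: since 1537 ≡ 1 (mod 8), (2/1537) = +1, so (2/1537)^5 = +1.
Reciprocity: 47 ≡ 3 and 1537 ≡ 1 (mod 4), so (47/1537) = +(1537/47).
Reduce top mod 47: now compute (33/47).
Reciprocity: 33 ≡ 1 and 47 ≡ 3 (mod 4), so (33/47) = +(47/33).
Reduce top mod 33: now compute (14/33).
Pull out 2: since 33 ≡ 1 (mod 8), (2/33) = +1.
Reciprocity: 7 ≡ 3 and 33 ≡ 1 (mod 4), so (7/33) = +(33/7).
Reduce top mod 7: now compute (5/7).
Reciprocity: 5 ≡ 1 and 7 ≡ 3 (mod 4), so (5/7) = +(7/5).
Reduce top mod 5: now compute (2/5).
Pull out 2: since 5 ≡ 5 (mod 8), (2/5) = -1.
Reached (1/5) = 1. Collecting the sign flips along the way, the symbol is -1.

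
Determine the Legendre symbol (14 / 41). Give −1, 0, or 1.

Euler's criterion: (14/41) ≡ 14^20 (mod 41).
14^2 ≡ 32 (mod 41)
14^4 ≡ 40 (mod 41)
14^8 ≡ 1 (mod 41)
14^16 ≡ 1 (mod 41)
14^20 = 14^(16+4) ≡ 40 (mod 41).
Result is 40 ≡ −1, so (14/41) = −1.

-1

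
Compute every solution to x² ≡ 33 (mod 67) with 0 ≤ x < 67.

10, 57

Since 67 ≡ 3 (mod 4), a square root of 33 is 33^((67+1)/4) = 33^17 mod 67.
Repeated squaring: 33^2≡17, 33^4≡21, 33^8≡39, 33^16≡47 (mod 67).
33^17 = 33^(16+1) ≡ 10 (mod 67).
Check: 10² = 100 ≡ 33 (mod 67). The two roots are 10 and 57.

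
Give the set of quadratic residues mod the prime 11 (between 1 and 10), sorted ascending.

1,3,4,5,9

Square k = 1,…,5 (k and 11−k give the same square):
1²=1, 2²=4, 3²=9, 4²≡5, 5²≡3 (mod 11).
So the quadratic residues mod 11 are {1, 3, 4, 5, 9}.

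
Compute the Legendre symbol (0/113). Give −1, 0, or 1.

Top reduces to 0: gcd > 1, so the symbol is 0.

0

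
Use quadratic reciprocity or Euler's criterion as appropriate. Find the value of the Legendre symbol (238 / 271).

Euler's criterion: (238/271) ≡ 238^135 (mod 271).
238^2 ≡ 5 (mod 271)
238^4 ≡ 25 (mod 271)
238^8 ≡ 83 (mod 271)
238^16 ≡ 114 (mod 271)
238^32 ≡ 259 (mod 271)
238^64 ≡ 144 (mod 271)
238^128 ≡ 140 (mod 271)
238^135 = 238^(128+4+2+1) ≡ 1 (mod 271).
Result is 1, so (238/271) = 1.

1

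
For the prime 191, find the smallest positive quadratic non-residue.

7

(2/191) = +1, so 2 is a residue.
(3/191) = +1, so 3 is a residue.
(4/191) = +1, so 4 is a residue.
(5/191) = +1, so 5 is a residue.
(6/191) = +1, so 6 is a residue.
(7/191) = −1, so 7 is the smallest positive non-residue mod 191.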